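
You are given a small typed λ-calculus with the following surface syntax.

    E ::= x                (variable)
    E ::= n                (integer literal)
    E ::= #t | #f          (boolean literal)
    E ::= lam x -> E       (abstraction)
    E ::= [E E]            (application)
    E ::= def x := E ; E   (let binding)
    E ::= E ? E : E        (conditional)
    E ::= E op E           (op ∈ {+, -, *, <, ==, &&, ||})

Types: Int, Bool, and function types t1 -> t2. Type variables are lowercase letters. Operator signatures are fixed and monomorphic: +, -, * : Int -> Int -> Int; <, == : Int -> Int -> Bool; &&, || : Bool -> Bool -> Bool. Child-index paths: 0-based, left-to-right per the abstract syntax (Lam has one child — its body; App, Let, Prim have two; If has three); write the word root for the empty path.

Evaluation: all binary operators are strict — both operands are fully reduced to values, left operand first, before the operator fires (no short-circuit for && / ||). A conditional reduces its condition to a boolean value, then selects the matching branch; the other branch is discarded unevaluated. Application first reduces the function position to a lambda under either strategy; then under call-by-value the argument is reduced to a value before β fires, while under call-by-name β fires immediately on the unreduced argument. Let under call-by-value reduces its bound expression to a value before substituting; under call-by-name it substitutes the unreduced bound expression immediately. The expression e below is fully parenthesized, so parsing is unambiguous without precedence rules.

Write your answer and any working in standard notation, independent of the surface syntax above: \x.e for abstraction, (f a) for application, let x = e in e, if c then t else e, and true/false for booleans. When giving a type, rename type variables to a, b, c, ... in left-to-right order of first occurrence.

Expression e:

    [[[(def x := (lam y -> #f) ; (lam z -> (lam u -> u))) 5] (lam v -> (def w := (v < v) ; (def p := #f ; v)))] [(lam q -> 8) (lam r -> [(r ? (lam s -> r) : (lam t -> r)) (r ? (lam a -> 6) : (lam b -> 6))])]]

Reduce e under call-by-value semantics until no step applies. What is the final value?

Answer: 8

Working:
step 0: ((((let x = (\y.false) in (\z.(\u.u))) 5) (\v.(let w = (v < v) in (let p = false in v)))) ((\q.8) (\r.((if r then (\s.r) else (\t.r)) (if r then (\a.6) else (\b.6))))))
step 1: [let@0.0.0] ((((\z.(\u.u)) 5) (\v.(let w = (v < v) in (let p = false in v)))) ((\q.8) (\r.((if r then (\s.r) else (\t.r)) (if r then (\a.6) else (\b.6))))))
step 2: [beta@0.0] (((\u.u) (\v.(let w = (v < v) in (let p = false in v)))) ((\q.8) (\r.((if r then (\s.r) else (\t.r)) (if r then (\a.6) else (\b.6))))))
step 3: [beta@0] ((\v.(let w = (v < v) in (let p = false in v))) ((\q.8) (\r.((if r then (\s.r) else (\t.r)) (if r then (\a.6) else (\b.6))))))
step 4: [beta@1] ((\v.(let w = (v < v) in (let p = false in v))) 8)
step 5: [beta@root] (let w = (8 < 8) in (let p = false in 8))
step 6: [delta@0] (let w = false in (let p = false in 8))
step 7: [let@root] (let p = false in 8)
step 8: [let@root] 8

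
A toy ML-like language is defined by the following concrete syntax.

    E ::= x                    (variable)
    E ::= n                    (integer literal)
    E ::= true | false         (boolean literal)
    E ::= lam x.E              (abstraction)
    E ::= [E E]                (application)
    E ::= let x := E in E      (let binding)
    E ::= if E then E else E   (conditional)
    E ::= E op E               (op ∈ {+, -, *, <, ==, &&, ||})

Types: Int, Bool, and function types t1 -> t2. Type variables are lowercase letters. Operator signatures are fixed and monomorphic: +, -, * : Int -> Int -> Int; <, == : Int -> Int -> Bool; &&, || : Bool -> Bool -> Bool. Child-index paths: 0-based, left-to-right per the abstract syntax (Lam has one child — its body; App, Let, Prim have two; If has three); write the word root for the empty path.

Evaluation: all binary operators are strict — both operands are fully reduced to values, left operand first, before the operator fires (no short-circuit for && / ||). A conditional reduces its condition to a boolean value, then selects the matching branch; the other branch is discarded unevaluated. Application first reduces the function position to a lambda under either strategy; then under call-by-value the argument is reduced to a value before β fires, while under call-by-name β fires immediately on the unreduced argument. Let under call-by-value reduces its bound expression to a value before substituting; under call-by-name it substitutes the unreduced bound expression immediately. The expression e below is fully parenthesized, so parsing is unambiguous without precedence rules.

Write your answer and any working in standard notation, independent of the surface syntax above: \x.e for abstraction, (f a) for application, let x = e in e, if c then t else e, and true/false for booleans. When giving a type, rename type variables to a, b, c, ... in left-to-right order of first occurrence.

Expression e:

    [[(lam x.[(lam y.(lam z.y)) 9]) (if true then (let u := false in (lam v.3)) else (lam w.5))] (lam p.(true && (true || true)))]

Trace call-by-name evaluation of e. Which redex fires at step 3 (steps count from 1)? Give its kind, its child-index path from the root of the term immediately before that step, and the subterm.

Answer: beta at root : ((\z.9) (\p.(true && (true || true))))

Trace:
step 0: (((\x.((\y.(\z.y)) 9)) (if true then (let u = false in (\v.3)) else (\w.5))) (\p.(true && (true || true))))
step 1: [beta@0] (((\y.(\z.y)) 9) (\p.(true && (true || true))))
step 2: [beta@0] ((\z.9) (\p.(true && (true || true))))
step 3: [beta@root] 9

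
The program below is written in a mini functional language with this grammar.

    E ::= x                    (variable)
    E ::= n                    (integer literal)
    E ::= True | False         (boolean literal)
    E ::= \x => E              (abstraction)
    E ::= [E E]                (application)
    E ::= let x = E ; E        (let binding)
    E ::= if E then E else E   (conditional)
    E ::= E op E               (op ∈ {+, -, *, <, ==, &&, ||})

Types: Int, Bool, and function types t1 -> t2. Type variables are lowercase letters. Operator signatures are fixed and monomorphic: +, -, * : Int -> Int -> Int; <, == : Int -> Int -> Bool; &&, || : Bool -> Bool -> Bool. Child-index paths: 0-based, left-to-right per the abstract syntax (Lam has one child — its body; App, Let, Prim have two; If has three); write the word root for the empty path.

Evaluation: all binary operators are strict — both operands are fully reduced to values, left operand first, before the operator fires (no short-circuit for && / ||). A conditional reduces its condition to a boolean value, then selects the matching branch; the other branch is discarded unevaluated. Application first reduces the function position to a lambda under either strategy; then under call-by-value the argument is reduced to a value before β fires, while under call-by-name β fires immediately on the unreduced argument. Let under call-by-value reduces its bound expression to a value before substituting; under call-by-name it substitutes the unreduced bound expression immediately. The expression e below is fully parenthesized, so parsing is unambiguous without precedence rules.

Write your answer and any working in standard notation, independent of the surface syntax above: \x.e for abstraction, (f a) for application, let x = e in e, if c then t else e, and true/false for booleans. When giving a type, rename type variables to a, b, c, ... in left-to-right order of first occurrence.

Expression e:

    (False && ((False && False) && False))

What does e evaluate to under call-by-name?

Answer: false

Trace:
step 0: (false && ((false && false) && false))
step 1: [delta@1.0] (false && (false && false))
step 2: [delta@1] (false && false)
step 3: [delta@root] false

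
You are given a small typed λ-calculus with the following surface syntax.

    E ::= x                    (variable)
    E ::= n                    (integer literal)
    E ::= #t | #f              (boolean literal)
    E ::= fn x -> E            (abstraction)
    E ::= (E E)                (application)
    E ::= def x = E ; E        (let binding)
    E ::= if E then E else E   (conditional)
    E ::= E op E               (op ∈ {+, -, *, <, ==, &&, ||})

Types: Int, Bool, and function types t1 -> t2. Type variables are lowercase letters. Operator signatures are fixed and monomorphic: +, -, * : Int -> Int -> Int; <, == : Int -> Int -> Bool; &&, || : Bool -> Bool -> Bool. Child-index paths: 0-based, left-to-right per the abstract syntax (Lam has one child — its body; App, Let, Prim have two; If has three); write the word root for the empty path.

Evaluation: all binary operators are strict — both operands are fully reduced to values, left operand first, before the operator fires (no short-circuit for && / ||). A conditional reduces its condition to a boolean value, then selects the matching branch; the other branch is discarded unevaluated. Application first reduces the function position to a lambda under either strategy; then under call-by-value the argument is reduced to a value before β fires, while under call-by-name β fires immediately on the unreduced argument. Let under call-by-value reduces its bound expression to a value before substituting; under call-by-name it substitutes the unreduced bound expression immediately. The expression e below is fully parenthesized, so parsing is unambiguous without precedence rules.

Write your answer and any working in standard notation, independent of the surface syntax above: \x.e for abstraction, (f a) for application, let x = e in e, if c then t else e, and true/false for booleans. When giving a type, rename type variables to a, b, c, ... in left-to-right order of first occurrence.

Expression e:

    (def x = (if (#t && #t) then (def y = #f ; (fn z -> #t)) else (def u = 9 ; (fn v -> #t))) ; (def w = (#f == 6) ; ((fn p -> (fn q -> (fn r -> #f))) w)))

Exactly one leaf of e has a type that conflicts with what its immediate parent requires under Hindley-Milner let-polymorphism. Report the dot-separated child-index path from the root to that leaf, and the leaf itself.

Answer: 1.0.0 : false

Trace:
  unify Bool ~ Bool
  unify Bool ~ Bool
  unify Bool ~ Bool
let y : Bool
\z._ : a -> Bool
let u : Int
\v._ : b -> Bool
  unify a -> Bool ~ b -> Bool
  unify a ~ b
  unify Bool ~ Bool
let x : forall. b -> Bool
  unify Bool ~ Int
  FAIL: mismatch Bool ~ Int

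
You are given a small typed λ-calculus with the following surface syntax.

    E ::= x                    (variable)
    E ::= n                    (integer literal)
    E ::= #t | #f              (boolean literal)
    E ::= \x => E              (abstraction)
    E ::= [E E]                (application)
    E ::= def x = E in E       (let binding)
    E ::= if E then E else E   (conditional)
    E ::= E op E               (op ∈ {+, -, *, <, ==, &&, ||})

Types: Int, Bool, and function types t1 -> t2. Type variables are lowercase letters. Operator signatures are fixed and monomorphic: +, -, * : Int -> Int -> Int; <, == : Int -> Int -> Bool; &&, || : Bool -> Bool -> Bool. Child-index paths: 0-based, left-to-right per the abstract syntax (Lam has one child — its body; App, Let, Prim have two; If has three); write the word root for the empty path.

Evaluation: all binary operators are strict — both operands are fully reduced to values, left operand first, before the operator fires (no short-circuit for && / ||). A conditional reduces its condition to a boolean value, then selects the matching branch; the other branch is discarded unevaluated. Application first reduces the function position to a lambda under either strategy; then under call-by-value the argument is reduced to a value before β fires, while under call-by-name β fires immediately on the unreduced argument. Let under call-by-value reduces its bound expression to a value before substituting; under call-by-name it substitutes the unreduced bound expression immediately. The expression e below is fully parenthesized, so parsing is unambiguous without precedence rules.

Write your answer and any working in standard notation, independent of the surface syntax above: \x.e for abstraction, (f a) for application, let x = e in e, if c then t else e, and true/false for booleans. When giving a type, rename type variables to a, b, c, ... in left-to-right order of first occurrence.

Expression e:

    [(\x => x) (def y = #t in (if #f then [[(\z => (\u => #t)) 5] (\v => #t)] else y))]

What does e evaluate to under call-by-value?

Answer: true

Trace:
step 0: ((\x.x) (let y = true in (if false then (((\z.(\u.true)) 5) (\v.true)) else y)))
step 1: [let@1] ((\x.x) (if false then (((\z.(\u.true)) 5) (\v.true)) else true))
step 2: [if@1] ((\x.x) true)
step 3: [beta@root] true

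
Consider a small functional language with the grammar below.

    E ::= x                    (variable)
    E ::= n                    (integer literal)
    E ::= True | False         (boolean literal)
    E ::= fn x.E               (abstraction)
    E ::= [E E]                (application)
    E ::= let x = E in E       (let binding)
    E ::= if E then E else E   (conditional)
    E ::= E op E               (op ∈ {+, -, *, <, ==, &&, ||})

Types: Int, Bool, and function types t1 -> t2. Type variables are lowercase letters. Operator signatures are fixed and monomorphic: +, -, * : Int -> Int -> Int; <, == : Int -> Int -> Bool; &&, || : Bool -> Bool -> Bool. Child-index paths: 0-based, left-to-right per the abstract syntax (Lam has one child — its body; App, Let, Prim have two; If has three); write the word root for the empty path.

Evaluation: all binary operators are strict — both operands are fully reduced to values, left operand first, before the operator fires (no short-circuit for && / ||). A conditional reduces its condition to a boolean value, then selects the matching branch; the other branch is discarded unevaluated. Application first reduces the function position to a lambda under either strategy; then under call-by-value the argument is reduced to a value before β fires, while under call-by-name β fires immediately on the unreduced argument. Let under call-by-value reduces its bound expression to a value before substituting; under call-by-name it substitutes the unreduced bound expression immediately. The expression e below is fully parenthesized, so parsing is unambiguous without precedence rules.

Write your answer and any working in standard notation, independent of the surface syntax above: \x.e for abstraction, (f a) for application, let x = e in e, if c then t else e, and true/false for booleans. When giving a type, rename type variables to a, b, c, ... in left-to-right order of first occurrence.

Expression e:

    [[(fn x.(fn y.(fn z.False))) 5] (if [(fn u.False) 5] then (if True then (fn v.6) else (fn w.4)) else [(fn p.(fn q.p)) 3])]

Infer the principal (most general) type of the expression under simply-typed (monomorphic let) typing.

Trace:
\z._ : c -> Bool
\y._ : b -> c -> Bool
\x._ : a -> b -> c -> Bool
  unify a -> b -> c -> Bool ~ Int -> d
  unify a ~ Int
  unify b -> c -> Bool ~ d
_ _ : b -> c -> Bool
\u._ : e -> Bool
  unify e -> Bool ~ Int -> f
  unify e ~ Int
  unify Bool ~ f
_ _ : Bool
  unify Bool ~ Bool
  unify Bool ~ Bool
\v._ : g -> Int
\w._ : h -> Int
  unify g -> Int ~ h -> Int
  unify g ~ h
  unify Int ~ Int
p : i
\q._ : j -> i
\p._ : i -> j -> i
  unify i -> j -> i ~ Int -> k
  unify i ~ Int
  unify j -> Int ~ k
_ _ : j -> Int
  unify h -> Int ~ j -> Int
  unify h ~ j
  unify Int ~ Int
  unify b -> c -> Bool ~ (j -> Int) -> l
  unify b ~ j -> Int
  unify c -> Bool ~ l
_ _ : c -> Bool

Answer: a -> Bool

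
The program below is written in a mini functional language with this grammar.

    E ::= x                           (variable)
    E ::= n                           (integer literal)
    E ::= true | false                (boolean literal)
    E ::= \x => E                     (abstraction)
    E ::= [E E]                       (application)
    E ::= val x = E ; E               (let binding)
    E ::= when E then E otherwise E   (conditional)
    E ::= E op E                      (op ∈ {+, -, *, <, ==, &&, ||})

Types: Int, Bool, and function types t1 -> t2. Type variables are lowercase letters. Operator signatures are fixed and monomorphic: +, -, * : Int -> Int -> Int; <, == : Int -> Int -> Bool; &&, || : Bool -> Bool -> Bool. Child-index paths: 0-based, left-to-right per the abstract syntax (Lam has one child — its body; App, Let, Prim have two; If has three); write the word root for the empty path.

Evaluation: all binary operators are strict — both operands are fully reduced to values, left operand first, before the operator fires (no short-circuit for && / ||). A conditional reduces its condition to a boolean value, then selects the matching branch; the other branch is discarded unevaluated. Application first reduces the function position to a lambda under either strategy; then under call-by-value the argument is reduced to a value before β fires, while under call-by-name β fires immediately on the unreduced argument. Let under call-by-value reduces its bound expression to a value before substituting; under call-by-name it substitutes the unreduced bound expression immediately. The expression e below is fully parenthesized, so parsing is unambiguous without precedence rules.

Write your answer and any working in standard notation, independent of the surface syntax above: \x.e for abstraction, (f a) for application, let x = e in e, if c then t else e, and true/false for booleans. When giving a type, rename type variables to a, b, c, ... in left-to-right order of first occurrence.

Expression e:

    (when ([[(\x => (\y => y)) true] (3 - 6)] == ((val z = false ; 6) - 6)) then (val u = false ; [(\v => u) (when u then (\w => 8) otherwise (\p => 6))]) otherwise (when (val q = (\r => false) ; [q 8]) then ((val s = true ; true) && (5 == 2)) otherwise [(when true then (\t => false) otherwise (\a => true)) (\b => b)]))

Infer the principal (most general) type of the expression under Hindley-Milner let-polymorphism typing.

Working:
y : b
\y._ : b -> b
\x._ : a -> b -> b
  unify a -> b -> b ~ Bool -> c
  unify a ~ Bool
  unify b -> b ~ c
_ _ : b -> b
  unify Int ~ Int
  unify Int ~ Int
  unify b -> b ~ Int -> d
  unify b ~ Int
  unify Int ~ d
_ _ : Int
  unify Int ~ Int
let z : Bool
  unify Int ~ Int
  unify Int ~ Int
  unify Int ~ Int
  unify Bool ~ Bool
let u : Bool
u : Bool
\v._ : e -> Bool
u : Bool
  unify Bool ~ Bool
\w._ : f -> Int
\p._ : g -> Int
  unify f -> Int ~ g -> Int
  unify f ~ g
  unify Int ~ Int
  unify e -> Bool ~ (g -> Int) -> h
  unify e ~ g -> Int
  unify Bool ~ h
_ _ : Bool
\r._ : i -> Bool
let q : forall. i -> Bool
q : j -> Bool
  unify j -> Bool ~ Int -> k
  unify j ~ Int
  unify Bool ~ k
_ _ : Bool
  unify Bool ~ Bool
let s : Bool
  unify Bool ~ Bool
  unify Int ~ Int
  unify Int ~ Int
  unify Bool ~ Bool
  unify Bool ~ Bool
\t._ : l -> Bool
\a._ : m -> Bool
  unify l -> Bool ~ m -> Bool
  unify l ~ m
  unify Bool ~ Bool
b : n
\b._ : n -> n
  unify m -> Bool ~ (n -> n) -> o
  unify m ~ n -> n
  unify Bool ~ o
_ _ : Bool
  unify Bool ~ Bool
  unify Bool ~ Bool

Answer: Bool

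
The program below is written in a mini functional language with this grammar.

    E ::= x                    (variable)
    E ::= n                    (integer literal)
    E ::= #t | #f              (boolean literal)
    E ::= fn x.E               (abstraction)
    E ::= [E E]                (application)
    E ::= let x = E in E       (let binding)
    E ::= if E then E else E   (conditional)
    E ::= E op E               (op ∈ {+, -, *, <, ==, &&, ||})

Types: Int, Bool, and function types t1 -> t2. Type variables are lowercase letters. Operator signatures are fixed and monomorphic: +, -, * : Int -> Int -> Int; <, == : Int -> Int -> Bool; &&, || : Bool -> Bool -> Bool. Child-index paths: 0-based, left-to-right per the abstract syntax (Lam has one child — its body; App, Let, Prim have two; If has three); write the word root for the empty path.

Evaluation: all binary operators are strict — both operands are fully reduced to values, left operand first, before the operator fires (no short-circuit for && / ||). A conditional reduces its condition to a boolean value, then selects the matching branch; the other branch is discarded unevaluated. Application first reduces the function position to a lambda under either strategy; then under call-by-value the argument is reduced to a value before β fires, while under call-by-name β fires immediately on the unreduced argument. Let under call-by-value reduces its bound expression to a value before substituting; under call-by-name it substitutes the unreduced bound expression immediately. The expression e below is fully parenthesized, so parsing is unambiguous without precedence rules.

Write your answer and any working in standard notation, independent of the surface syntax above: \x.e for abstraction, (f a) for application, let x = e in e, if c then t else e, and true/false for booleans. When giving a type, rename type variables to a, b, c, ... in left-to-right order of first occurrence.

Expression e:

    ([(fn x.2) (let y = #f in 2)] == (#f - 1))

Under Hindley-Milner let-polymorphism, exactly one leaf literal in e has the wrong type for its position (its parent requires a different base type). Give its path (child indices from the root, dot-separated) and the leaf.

Trace:
\x._ : a -> Int
let y : Bool
  unify a -> Int ~ Int -> b
  unify a ~ Int
  unify Int ~ b
_ _ : Int
  unify Int ~ Int
  unify Bool ~ Int
  FAIL: mismatch Bool ~ Int

Answer: 1.0 : false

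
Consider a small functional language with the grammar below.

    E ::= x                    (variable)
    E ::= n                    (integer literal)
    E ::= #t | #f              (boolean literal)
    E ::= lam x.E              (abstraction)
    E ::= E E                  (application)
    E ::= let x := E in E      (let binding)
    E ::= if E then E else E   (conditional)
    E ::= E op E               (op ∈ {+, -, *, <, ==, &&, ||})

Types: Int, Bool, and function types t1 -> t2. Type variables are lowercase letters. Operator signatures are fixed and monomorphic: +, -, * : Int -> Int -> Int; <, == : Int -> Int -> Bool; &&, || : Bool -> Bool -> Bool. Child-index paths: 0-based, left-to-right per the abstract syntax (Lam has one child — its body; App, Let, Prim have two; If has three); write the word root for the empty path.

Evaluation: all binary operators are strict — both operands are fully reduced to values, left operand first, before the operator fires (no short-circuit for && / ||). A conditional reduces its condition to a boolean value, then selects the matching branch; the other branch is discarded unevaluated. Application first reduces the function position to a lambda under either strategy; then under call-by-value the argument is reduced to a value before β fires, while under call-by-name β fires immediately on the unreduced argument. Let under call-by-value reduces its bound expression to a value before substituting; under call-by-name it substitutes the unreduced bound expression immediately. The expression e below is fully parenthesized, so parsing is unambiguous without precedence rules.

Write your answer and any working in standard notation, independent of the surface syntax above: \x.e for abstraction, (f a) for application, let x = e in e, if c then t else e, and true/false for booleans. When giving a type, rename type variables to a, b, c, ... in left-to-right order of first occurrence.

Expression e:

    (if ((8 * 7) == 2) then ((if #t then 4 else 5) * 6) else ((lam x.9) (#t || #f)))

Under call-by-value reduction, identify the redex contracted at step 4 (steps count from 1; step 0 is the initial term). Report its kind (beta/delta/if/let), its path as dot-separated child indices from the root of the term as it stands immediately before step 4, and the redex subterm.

Derivation:
step 0: (if ((8 * 7) == 2) then ((if true then 4 else 5) * 6) else ((\x.9) (true || false)))
step 1: [delta@0.0] (if (56 == 2) then ((if true then 4 else 5) * 6) else ((\x.9) (true || false)))
step 2: [delta@0] (if false then ((if true then 4 else 5) * 6) else ((\x.9) (true || false)))
step 3: [if@root] ((\x.9) (true || false))
step 4: [delta@1] ((\x.9) true)

Answer: delta at 1 : (true || false)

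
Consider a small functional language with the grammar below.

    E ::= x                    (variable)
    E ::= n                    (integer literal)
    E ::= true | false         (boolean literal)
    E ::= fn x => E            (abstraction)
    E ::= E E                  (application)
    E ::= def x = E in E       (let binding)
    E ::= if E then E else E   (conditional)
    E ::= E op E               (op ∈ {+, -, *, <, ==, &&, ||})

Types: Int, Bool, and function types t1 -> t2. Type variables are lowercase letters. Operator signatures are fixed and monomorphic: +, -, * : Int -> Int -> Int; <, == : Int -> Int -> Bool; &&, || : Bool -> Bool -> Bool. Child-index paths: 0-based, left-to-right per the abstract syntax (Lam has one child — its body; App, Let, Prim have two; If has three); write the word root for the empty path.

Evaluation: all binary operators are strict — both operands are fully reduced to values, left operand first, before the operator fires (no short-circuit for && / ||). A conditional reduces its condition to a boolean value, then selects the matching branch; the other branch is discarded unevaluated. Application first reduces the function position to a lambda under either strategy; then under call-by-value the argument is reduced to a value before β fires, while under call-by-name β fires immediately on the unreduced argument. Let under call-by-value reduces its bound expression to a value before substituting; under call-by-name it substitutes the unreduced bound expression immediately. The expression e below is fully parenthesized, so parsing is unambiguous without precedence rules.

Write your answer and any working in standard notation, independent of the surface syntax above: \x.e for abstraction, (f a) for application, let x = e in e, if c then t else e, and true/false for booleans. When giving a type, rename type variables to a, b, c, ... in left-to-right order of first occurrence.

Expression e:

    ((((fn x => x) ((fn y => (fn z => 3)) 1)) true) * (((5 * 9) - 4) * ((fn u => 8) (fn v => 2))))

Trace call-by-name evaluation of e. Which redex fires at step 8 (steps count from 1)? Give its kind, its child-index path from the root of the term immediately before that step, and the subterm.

Working:
step 0: ((((\x.x) ((\y.(\z.3)) 1)) true) * (((5 * 9) - 4) * ((\u.8) (\v.2))))
step 1: [beta@0.0] ((((\y.(\z.3)) 1) true) * (((5 * 9) - 4) * ((\u.8) (\v.2))))
step 2: [beta@0.0] (((\z.3) true) * (((5 * 9) - 4) * ((\u.8) (\v.2))))
step 3: [beta@0] (3 * (((5 * 9) - 4) * ((\u.8) (\v.2))))
step 4: [delta@1.0.0] (3 * ((45 - 4) * ((\u.8) (\v.2))))
step 5: [delta@1.0] (3 * (41 * ((\u.8) (\v.2))))
step 6: [beta@1.1] (3 * (41 * 8))
step 7: [delta@1] (3 * 328)
step 8: [delta@root] 984

Answer: delta at root : (3 * 328)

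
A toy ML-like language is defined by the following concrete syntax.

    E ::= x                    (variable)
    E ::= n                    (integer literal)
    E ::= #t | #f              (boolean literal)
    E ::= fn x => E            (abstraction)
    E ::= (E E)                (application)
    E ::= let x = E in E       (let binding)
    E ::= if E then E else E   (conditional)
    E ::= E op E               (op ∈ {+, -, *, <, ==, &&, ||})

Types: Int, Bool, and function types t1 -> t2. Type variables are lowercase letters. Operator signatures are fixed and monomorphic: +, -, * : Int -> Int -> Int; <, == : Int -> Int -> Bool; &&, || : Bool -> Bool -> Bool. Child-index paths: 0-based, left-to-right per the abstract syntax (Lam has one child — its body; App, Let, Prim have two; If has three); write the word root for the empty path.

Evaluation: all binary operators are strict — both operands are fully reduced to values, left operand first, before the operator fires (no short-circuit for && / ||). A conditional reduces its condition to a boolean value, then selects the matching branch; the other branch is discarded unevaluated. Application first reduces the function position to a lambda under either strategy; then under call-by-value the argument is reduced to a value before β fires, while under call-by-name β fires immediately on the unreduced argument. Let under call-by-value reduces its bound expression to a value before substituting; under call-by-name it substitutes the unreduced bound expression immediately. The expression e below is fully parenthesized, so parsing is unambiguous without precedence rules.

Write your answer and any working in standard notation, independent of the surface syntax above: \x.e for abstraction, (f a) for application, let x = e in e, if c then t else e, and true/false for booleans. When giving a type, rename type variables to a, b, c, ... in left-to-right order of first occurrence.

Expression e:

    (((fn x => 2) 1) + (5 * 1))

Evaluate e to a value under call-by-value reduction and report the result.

Derivation:
step 0: (((\x.2) 1) + (5 * 1))
step 1: [beta@0] (2 + (5 * 1))
step 2: [delta@1] (2 + 5)
step 3: [delta@root] 7

Answer: 7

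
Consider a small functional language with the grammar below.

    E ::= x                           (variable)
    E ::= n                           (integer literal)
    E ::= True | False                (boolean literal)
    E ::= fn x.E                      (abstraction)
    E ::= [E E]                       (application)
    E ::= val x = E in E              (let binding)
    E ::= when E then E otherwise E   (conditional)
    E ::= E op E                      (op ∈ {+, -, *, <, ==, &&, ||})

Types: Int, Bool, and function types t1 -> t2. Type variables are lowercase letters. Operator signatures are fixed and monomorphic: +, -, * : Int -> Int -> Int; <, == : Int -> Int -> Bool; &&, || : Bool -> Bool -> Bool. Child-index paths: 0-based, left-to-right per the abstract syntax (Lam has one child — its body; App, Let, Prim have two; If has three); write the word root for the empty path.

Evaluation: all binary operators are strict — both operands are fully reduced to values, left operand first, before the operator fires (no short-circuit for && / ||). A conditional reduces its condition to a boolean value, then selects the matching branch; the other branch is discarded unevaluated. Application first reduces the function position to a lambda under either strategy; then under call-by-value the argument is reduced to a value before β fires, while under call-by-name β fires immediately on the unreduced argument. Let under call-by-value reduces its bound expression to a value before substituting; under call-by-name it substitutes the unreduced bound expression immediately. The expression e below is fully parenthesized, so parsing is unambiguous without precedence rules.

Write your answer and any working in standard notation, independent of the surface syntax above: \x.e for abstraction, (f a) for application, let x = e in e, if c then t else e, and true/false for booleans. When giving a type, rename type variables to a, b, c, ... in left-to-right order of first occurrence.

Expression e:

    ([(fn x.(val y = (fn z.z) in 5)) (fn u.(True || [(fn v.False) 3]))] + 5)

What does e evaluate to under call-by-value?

Trace:
step 0: (((\x.(let y = (\z.z) in 5)) (\u.(true || ((\v.false) 3)))) + 5)
step 1: [beta@0] ((let y = (\z.z) in 5) + 5)
step 2: [let@0] (5 + 5)
step 3: [delta@root] 10

Answer: 10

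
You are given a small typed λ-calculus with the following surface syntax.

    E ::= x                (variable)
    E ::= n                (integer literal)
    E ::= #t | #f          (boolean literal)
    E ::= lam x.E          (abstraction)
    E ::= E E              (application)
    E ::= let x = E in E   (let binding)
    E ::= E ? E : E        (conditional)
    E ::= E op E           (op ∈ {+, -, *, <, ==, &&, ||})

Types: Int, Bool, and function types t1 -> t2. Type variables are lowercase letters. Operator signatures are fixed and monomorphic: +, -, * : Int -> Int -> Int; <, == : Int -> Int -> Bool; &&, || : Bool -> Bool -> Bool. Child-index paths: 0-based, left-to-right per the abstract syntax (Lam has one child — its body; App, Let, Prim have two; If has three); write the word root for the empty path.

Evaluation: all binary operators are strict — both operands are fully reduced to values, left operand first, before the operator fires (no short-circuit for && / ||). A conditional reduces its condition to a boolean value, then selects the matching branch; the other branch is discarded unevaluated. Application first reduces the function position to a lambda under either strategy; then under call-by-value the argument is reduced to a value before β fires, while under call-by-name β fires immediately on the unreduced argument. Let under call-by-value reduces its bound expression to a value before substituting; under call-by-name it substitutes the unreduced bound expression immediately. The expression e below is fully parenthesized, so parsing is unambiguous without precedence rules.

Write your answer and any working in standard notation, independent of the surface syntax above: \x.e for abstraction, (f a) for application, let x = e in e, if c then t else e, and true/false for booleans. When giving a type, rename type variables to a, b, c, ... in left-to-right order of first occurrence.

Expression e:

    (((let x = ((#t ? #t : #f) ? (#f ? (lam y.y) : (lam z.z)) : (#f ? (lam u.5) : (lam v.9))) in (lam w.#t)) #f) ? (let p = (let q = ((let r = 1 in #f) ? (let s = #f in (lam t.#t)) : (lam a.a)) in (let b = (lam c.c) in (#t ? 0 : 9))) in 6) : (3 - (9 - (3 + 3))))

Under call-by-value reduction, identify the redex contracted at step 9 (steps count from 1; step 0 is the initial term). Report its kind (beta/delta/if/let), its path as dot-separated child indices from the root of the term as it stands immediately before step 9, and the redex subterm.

Derivation:
step 0: (if ((let x = (if (if true then true else false) then (if false then (\y.y) else (\z.z)) else (if false then (\u.5) else (\v.9))) in (\w.true)) false) then (let p = (let q = (if (let r = 1 in false) then (let s = false in (\t.true)) else (\a.a)) in (let b = (\c.c) in (if true then 0 else 9))) in 6) else (3 - (9 - (3 + 3))))
step 1: [if@0.0.0.0] (if ((let x = (if true then (if false then (\y.y) else (\z.z)) else (if false then (\u.5) else (\v.9))) in (\w.true)) false) then (let p = (let q = (if (let r = 1 in false) then (let s = false in (\t.true)) else (\a.a)) in (let b = (\c.c) in (if true then 0 else 9))) in 6) else (3 - (9 - (3 + 3))))
step 2: [if@0.0.0] (if ((let x = (if false then (\y.y) else (\z.z)) in (\w.true)) false) then (let p = (let q = (if (let r = 1 in false) then (let s = false in (\t.true)) else (\a.a)) in (let b = (\c.c) in (if true then 0 else 9))) in 6) else (3 - (9 - (3 + 3))))
step 3: [if@0.0.0] (if ((let x = (\z.z) in (\w.true)) false) then (let p = (let q = (if (let r = 1 in false) then (let s = false in (\t.true)) else (\a.a)) in (let b = (\c.c) in (if true then 0 else 9))) in 6) else (3 - (9 - (3 + 3))))
step 4: [let@0.0] (if ((\w.true) false) then (let p = (let q = (if (let r = 1 in false) then (let s = false in (\t.true)) else (\a.a)) in (let b = (\c.c) in (if true then 0 else 9))) in 6) else (3 - (9 - (3 + 3))))
step 5: [beta@0] (if true then (let p = (let q = (if (let r = 1 in false) then (let s = false in (\t.true)) else (\a.a)) in (let b = (\c.c) in (if true then 0 else 9))) in 6) else (3 - (9 - (3 + 3))))
step 6: [if@root] (let p = (let q = (if (let r = 1 in false) then (let s = false in (\t.true)) else (\a.a)) in (let b = (\c.c) in (if true then 0 else 9))) in 6)
step 7: [let@0.0.0] (let p = (let q = (if false then (let s = false in (\t.true)) else (\a.a)) in (let b = (\c.c) in (if true then 0 else 9))) in 6)
step 8: [if@0.0] (let p = (let q = (\a.a) in (let b = (\c.c) in (if true then 0 else 9))) in 6)
step 9: [let@0] (let p = (let b = (\c.c) in (if true then 0 else 9)) in 6)

Answer: let at 0 : (let q = (\a.a) in (let b = (\c.c) in (if true then 0 else 9)))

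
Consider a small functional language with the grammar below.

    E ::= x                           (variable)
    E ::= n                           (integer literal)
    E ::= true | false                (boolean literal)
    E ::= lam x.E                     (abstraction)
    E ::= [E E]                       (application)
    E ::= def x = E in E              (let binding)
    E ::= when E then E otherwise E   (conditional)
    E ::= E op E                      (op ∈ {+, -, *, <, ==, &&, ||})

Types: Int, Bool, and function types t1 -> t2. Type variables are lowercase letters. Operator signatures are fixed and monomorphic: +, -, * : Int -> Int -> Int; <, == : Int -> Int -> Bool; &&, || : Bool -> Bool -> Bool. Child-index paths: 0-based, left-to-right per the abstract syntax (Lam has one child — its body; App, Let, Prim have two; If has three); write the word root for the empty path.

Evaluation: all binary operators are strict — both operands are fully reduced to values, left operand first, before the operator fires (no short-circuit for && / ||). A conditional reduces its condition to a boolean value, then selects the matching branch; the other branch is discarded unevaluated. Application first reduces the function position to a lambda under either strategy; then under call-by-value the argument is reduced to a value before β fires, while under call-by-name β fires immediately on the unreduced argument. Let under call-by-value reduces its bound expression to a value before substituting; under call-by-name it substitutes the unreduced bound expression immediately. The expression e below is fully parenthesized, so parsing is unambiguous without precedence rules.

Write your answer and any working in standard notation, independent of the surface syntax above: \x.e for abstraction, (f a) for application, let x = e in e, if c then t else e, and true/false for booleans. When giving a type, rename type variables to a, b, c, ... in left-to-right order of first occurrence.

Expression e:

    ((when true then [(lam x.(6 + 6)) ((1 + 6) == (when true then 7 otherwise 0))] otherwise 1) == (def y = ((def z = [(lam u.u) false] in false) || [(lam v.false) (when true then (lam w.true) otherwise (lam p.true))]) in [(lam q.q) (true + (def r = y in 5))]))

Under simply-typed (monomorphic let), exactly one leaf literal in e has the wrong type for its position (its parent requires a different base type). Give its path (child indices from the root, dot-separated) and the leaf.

Trace:
  unify Bool ~ Bool
  unify Int ~ Int
  unify Int ~ Int
\x._ : a -> Int
  unify Int ~ Int
  unify Int ~ Int
  unify Int ~ Int
  unify Bool ~ Bool
  unify Int ~ Int
  unify Int ~ Int
  unify a -> Int ~ Bool -> b
  unify a ~ Bool
  unify Int ~ b
_ _ : Int
  unify Int ~ Int
  unify Int ~ Int
u : c
\u._ : c -> c
  unify c -> c ~ Bool -> d
  unify c ~ Bool
  unify Bool ~ d
_ _ : Bool
let z : Bool
  unify Bool ~ Bool
\v._ : e -> Bool
  unify Bool ~ Bool
\w._ : f -> Bool
\p._ : g -> Bool
  unify f -> Bool ~ g -> Bool
  unify f ~ g
  unify Bool ~ Bool
  unify e -> Bool ~ (g -> Bool) -> h
  unify e ~ g -> Bool
  unify Bool ~ h
_ _ : Bool
  unify Bool ~ Bool
let y : Bool
q : i
\q._ : i -> i
  unify Bool ~ Int
  FAIL: mismatch Bool ~ Int

Answer: 1.1.1.0 : true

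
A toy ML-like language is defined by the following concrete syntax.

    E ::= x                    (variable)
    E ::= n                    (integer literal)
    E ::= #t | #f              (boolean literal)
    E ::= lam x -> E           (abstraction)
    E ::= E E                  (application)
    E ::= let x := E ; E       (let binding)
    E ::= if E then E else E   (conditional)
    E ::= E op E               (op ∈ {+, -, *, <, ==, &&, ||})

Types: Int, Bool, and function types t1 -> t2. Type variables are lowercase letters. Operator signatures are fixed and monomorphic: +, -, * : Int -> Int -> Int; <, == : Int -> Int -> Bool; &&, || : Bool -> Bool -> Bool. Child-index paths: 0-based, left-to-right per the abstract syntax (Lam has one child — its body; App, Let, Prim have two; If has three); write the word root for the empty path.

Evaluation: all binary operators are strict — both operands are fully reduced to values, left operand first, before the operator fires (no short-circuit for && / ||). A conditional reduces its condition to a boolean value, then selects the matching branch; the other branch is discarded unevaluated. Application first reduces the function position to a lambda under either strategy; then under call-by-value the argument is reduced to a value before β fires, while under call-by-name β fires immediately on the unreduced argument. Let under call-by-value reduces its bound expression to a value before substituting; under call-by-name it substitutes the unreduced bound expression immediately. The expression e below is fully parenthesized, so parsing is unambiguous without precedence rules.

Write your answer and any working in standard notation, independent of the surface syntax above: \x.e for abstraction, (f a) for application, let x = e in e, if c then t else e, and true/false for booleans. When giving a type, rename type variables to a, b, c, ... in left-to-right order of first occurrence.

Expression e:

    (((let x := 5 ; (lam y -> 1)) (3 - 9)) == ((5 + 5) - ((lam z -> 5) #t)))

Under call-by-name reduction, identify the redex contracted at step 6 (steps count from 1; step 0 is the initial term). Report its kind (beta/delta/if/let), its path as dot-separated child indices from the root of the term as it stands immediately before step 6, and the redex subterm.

Trace:
step 0: (((let x = 5 in (\y.1)) (3 - 9)) == ((5 + 5) - ((\z.5) true)))
step 1: [let@0.0] (((\y.1) (3 - 9)) == ((5 + 5) - ((\z.5) true)))
step 2: [beta@0] (1 == ((5 + 5) - ((\z.5) true)))
step 3: [delta@1.0] (1 == (10 - ((\z.5) true)))
step 4: [beta@1.1] (1 == (10 - 5))
step 5: [delta@1] (1 == 5)
step 6: [delta@root] false

Answer: delta at root : (1 == 5)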